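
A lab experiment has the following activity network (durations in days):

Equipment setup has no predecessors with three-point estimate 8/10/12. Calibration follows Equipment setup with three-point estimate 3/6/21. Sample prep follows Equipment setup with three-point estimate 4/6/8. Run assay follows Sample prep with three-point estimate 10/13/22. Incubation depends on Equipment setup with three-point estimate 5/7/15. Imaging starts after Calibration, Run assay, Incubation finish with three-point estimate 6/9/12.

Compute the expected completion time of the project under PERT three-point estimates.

te_Equipment setup = (8 + 4·10 + 12)/6 = 60/6 = 10
te_Calibration = (3 + 4·6 + 21)/6 = 48/6 = 8
te_Sample prep = (4 + 4·6 + 8)/6 = 36/6 = 6
te_Run assay = (10 + 4·13 + 22)/6 = 84/6 = 14
te_Incubation = (5 + 4·7 + 15)/6 = 48/6 = 8
te_Imaging = (6 + 4·9 + 12)/6 = 54/6 = 9

Forward pass:
ES_Equipment setup = 0; EF_Equipment setup = 10
ES_Calibration = 10; EF_Calibration = 10+8 = 18
ES_Sample prep = 10; EF_Sample prep = 10+6 = 16
ES_Run assay = 16; EF_Run assay = 16+14 = 30
ES_Incubation = 10; EF_Incubation = 10+8 = 18
ES_Imaging = max(EF_Calibration=18, EF_Run assay=30, EF_Incubation=18) = 30; EF_Imaging = 30+9 = 39
Expected project duration μ = 39 days. Critical path: Equipment setup → Sample prep → Run assay → Imaging.

39 days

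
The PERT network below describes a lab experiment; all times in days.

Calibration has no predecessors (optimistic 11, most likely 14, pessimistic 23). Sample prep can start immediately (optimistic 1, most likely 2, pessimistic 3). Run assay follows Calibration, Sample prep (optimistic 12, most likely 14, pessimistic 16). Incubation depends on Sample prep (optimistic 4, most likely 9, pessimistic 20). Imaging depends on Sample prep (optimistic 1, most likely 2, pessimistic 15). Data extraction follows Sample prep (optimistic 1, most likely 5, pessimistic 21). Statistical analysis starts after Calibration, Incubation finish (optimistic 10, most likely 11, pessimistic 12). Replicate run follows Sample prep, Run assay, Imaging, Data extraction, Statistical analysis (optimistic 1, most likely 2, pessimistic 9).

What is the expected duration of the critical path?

32 days

te_Calibration = (11 + 4·14 + 23)/6 = 90/6 = 15
te_Sample prep = (1 + 4·2 + 3)/6 = 12/6 = 2
te_Run assay = (12 + 4·14 + 16)/6 = 84/6 = 14
te_Incubation = (4 + 4·9 + 20)/6 = 60/6 = 10
te_Imaging = (1 + 4·2 + 15)/6 = 24/6 = 4
te_Data extraction = (1 + 4·5 + 21)/6 = 42/6 = 7
te_Statistical analysis = (10 + 4·11 + 12)/6 = 66/6 = 11
te_Replicate run = (1 + 4·2 + 9)/6 = 18/6 = 3

Forward pass:
ES_Calibration = 0; EF_Calibration = 15
ES_Sample prep = 0; EF_Sample prep = 2
ES_Run assay = max(EF_Calibration=15, EF_Sample prep=2) = 15; EF_Run assay = 15+14 = 29
ES_Incubation = 2; EF_Incubation = 2+10 = 12
ES_Imaging = 2; EF_Imaging = 2+4 = 6
ES_Data extraction = 2; EF_Data extraction = 2+7 = 9
ES_Statistical analysis = max(EF_Calibration=15, EF_Incubation=12) = 15; EF_Statistical analysis = 15+11 = 26
ES_Replicate run = max(EF_Sample prep=2, EF_Run assay=29, EF_Imaging=6, EF_Data extraction=9, EF_Statistical analysis=26) = 29; EF_Replicate run = 29+3 = 32
Expected project duration μ = 32 days. Critical path: Calibration → Run assay → Replicate run.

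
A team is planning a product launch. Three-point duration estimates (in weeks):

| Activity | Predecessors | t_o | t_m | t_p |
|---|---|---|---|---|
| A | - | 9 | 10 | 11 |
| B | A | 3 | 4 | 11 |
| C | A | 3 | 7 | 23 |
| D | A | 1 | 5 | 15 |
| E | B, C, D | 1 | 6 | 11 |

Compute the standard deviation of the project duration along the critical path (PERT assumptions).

te_A = (9 + 4·10 + 11)/6 = 60/6 = 10; σ²_A = ((11−9)/6)² = 0.111
te_B = (3 + 4·4 + 11)/6 = 30/6 = 5; σ²_B = ((11−3)/6)² = 1.778
te_C = (3 + 4·7 + 23)/6 = 54/6 = 9; σ²_C = ((23−3)/6)² = 11.111
te_D = (1 + 4·5 + 15)/6 = 36/6 = 6; σ²_D = ((15−1)/6)² = 5.444
te_E = (1 + 4·6 + 11)/6 = 36/6 = 6; σ²_E = ((11−1)/6)² = 2.778

Forward pass:
ES_A = 0; EF_A = 10
ES_B = 10; EF_B = 10+5 = 15
ES_C = 10; EF_C = 10+9 = 19
ES_D = 10; EF_D = 10+6 = 16
ES_E = max(EF_B=15, EF_C=19, EF_D=16) = 19; EF_E = 19+6 = 25
Expected project duration μ = 25 weeks. Critical path: A → C → E.

Variance along critical path = 0.111 + 11.111 + 2.778 = 14.000
σ = √14.000 = 3.742 weeks

3.74 weeks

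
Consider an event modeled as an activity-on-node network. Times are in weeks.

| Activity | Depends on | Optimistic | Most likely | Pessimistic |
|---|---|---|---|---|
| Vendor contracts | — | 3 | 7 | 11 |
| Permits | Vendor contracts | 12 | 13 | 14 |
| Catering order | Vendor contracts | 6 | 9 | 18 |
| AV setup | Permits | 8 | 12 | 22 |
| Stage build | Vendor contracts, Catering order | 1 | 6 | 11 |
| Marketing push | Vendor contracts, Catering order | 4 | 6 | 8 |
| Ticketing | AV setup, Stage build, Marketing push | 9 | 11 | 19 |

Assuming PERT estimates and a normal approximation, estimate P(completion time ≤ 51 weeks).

0.970

te_Vendor contracts = (3 + 4·7 + 11)/6 = 42/6 = 7; σ²_Vendor contracts = ((11−3)/6)² = 1.778
te_Permits = (12 + 4·13 + 14)/6 = 78/6 = 13; σ²_Permits = ((14−12)/6)² = 0.111
te_Catering order = (6 + 4·9 + 18)/6 = 60/6 = 10; σ²_Catering order = ((18−6)/6)² = 4.000
te_AV setup = (8 + 4·12 + 22)/6 = 78/6 = 13; σ²_AV setup = ((22−8)/6)² = 5.444
te_Stage build = (1 + 4·6 + 11)/6 = 36/6 = 6; σ²_Stage build = ((11−1)/6)² = 2.778
te_Marketing push = (4 + 4·6 + 8)/6 = 36/6 = 6; σ²_Marketing push = ((8−4)/6)² = 0.444
te_Ticketing = (9 + 4·11 + 19)/6 = 72/6 = 12; σ²_Ticketing = ((19−9)/6)² = 2.778

Forward pass:
ES_Vendor contracts = 0; EF_Vendor contracts = 7
ES_Permits = 7; EF_Permits = 7+13 = 20
ES_Catering order = 7; EF_Catering order = 7+10 = 17
ES_AV setup = 20; EF_AV setup = 20+13 = 33
ES_Stage build = max(EF_Vendor contracts=7, EF_Catering order=17) = 17; EF_Stage build = 17+6 = 23
ES_Marketing push = max(EF_Vendor contracts=7, EF_Catering order=17) = 17; EF_Marketing push = 17+6 = 23
ES_Ticketing = max(EF_AV setup=33, EF_Stage build=23, EF_Marketing push=23) = 33; EF_Ticketing = 33+12 = 45
Expected project duration μ = 45 weeks. Critical path: Vendor contracts → Permits → AV setup → Ticketing.

Variance along critical path = 1.778 + 0.111 + 5.444 + 2.778 = 10.111; σ = √10.111 = 3.180 weeks.
Z = (51 − 45) / 3.180 = 1.887
P(T ≤ 51) = Φ(1.887) ≈ 0.970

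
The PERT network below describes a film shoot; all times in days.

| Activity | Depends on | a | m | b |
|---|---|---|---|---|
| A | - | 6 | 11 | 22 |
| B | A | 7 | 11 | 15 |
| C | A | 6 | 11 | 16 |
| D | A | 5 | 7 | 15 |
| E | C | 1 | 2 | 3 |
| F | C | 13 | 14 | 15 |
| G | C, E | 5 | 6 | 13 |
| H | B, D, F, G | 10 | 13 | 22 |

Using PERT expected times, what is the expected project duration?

te_A = (6 + 4·11 + 22)/6 = 72/6 = 12
te_B = (7 + 4·11 + 15)/6 = 66/6 = 11
te_C = (6 + 4·11 + 16)/6 = 66/6 = 11
te_D = (5 + 4·7 + 15)/6 = 48/6 = 8
te_E = (1 + 4·2 + 3)/6 = 12/6 = 2
te_F = (13 + 4·14 + 15)/6 = 84/6 = 14
te_G = (5 + 4·6 + 13)/6 = 42/6 = 7
te_H = (10 + 4·13 + 22)/6 = 84/6 = 14

Forward pass:
ES_A = 0; EF_A = 12
ES_B = 12; EF_B = 12+11 = 23
ES_C = 12; EF_C = 12+11 = 23
ES_D = 12; EF_D = 12+8 = 20
ES_E = 23; EF_E = 23+2 = 25
ES_F = 23; EF_F = 23+14 = 37
ES_G = max(EF_C=23, EF_E=25) = 25; EF_G = 25+7 = 32
ES_H = max(EF_B=23, EF_D=20, EF_F=37, EF_G=32) = 37; EF_H = 37+14 = 51
Expected project duration μ = 51 days. Critical path: A → C → F → H.

51 days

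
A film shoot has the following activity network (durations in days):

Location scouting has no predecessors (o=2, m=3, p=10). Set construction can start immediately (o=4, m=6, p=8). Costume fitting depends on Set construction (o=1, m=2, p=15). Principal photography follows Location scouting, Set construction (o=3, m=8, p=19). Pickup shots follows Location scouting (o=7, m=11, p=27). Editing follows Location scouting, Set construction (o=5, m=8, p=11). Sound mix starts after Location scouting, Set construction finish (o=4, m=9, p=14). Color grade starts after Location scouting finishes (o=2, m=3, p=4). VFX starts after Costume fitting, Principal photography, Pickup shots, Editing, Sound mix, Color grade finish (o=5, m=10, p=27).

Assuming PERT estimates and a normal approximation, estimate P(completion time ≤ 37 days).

0.940

te_Location scouting = (2 + 4·3 + 10)/6 = 24/6 = 4; σ²_Location scouting = ((10−2)/6)² = 1.778
te_Set construction = (4 + 4·6 + 8)/6 = 36/6 = 6; σ²_Set construction = ((8−4)/6)² = 0.444
te_Costume fitting = (1 + 4·2 + 15)/6 = 24/6 = 4; σ²_Costume fitting = ((15−1)/6)² = 5.444
te_Principal photography = (3 + 4·8 + 19)/6 = 54/6 = 9; σ²_Principal photography = ((19−3)/6)² = 7.111
te_Pickup shots = (7 + 4·11 + 27)/6 = 78/6 = 13; σ²_Pickup shots = ((27−7)/6)² = 11.111
te_Editing = (5 + 4·8 + 11)/6 = 48/6 = 8; σ²_Editing = ((11−5)/6)² = 1.000
te_Sound mix = (4 + 4·9 + 14)/6 = 54/6 = 9; σ²_Sound mix = ((14−4)/6)² = 2.778
te_Color grade = (2 + 4·3 + 4)/6 = 18/6 = 3; σ²_Color grade = ((4−2)/6)² = 0.111
te_VFX = (5 + 4·10 + 27)/6 = 72/6 = 12; σ²_VFX = ((27−5)/6)² = 13.444

Forward pass:
ES_Location scouting = 0; EF_Location scouting = 4
ES_Set construction = 0; EF_Set construction = 6
ES_Costume fitting = 6; EF_Costume fitting = 6+4 = 10
ES_Principal photography = max(EF_Location scouting=4, EF_Set construction=6) = 6; EF_Principal photography = 6+9 = 15
ES_Pickup shots = 4; EF_Pickup shots = 4+13 = 17
ES_Editing = max(EF_Location scouting=4, EF_Set construction=6) = 6; EF_Editing = 6+8 = 14
ES_Sound mix = max(EF_Location scouting=4, EF_Set construction=6) = 6; EF_Sound mix = 6+9 = 15
ES_Color grade = 4; EF_Color grade = 4+3 = 7
ES_VFX = max(EF_Costume fitting=10, EF_Principal photography=15, EF_Pickup shots=17, EF_Editing=14, EF_Sound mix=15, EF_Color grade=7) = 17; EF_VFX = 17+12 = 29
Expected project duration μ = 29 days. Critical path: Location scouting → Pickup shots → VFX.

Variance along critical path = 1.778 + 11.111 + 13.444 = 26.333; σ = √26.333 = 5.132 days.
Z = (37 − 29) / 5.132 = 1.559
P(T ≤ 37) = Φ(1.559) ≈ 0.940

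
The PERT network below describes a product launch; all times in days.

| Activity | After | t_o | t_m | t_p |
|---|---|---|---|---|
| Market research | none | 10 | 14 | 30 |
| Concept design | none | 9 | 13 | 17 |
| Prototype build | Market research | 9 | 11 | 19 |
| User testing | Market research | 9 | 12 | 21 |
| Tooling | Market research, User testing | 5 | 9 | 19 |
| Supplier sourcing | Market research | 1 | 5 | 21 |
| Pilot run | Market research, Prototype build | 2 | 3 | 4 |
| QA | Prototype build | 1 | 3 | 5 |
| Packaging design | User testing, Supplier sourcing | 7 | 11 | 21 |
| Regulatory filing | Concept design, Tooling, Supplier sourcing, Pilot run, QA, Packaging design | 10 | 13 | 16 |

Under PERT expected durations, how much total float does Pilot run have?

10 days

te_Market research = (10 + 4·14 + 30)/6 = 96/6 = 16
te_Concept design = (9 + 4·13 + 17)/6 = 78/6 = 13
te_Prototype build = (9 + 4·11 + 19)/6 = 72/6 = 12
te_User testing = (9 + 4·12 + 21)/6 = 78/6 = 13
te_Tooling = (5 + 4·9 + 19)/6 = 60/6 = 10
te_Supplier sourcing = (1 + 4·5 + 21)/6 = 42/6 = 7
te_Pilot run = (2 + 4·3 + 4)/6 = 18/6 = 3
te_QA = (1 + 4·3 + 5)/6 = 18/6 = 3
te_Packaging design = (7 + 4·11 + 21)/6 = 72/6 = 12
te_Regulatory filing = (10 + 4·13 + 16)/6 = 78/6 = 13

Forward pass:
ES_Market research = 0; EF_Market research = 16
ES_Concept design = 0; EF_Concept design = 13
ES_Prototype build = 16; EF_Prototype build = 16+12 = 28
ES_User testing = 16; EF_User testing = 16+13 = 29
ES_Tooling = max(EF_Market research=16, EF_User testing=29) = 29; EF_Tooling = 29+10 = 39
ES_Supplier sourcing = 16; EF_Supplier sourcing = 16+7 = 23
ES_Pilot run = max(EF_Market research=16, EF_Prototype build=28) = 28; EF_Pilot run = 28+3 = 31
ES_QA = 28; EF_QA = 28+3 = 31
ES_Packaging design = max(EF_User testing=29, EF_Supplier sourcing=23) = 29; EF_Packaging design = 29+12 = 41
ES_Regulatory filing = max(EF_Concept design=13, EF_Tooling=39, EF_Supplier sourcing=23, EF_Pilot run=31, EF_QA=31, EF_Packaging design=41) = 41; EF_Regulatory filing = 41+13 = 54
Expected project duration μ = 54 days. Critical path: Market research → User testing → Packaging design → Regulatory filing.

Backward pass:
LF_Regulatory filing = 54; LS_Regulatory filing = 54−13 = 41
LF_Packaging design = LS_Regulatory filing = 41; LS_Packaging design = 41−12 = 29
LF_QA = LS_Regulatory filing = 41; LS_QA = 41−3 = 38
LF_Pilot run = LS_Regulatory filing = 41; LS_Pilot run = 41−3 = 38
LF_Supplier sourcing = min(LS_Packaging design=29, LS_Regulatory filing=41) = 29; LS_Supplier sourcing = 29−7 = 22
LF_Tooling = LS_Regulatory filing = 41; LS_Tooling = 41−10 = 31
LF_User testing = min(LS_Tooling=31, LS_Packaging design=29) = 29; LS_User testing = 29−13 = 16
LF_Prototype build = min(LS_Pilot run=38, LS_QA=38) = 38; LS_Prototype build = 38−12 = 26
LF_Concept design = LS_Regulatory filing = 41; LS_Concept design = 41−13 = 28
LF_Market research = min(LS_Prototype build=26, LS_User testing=16, LS_Tooling=31, LS_Supplier sourcing=22, LS_Pilot run=38) = 16; LS_Market research = 16−16 = 0
Slack_Pilot run = LS_Pilot run − ES_Pilot run = 38 − 28 = 10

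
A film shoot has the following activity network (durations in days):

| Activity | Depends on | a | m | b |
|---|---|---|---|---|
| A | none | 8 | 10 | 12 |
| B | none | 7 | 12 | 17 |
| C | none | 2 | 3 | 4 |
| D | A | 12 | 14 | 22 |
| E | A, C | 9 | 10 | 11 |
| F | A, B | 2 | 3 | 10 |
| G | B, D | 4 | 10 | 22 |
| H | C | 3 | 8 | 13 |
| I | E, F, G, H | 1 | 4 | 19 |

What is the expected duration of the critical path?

42 days

te_A = (8 + 4·10 + 12)/6 = 60/6 = 10
te_B = (7 + 4·12 + 17)/6 = 72/6 = 12
te_C = (2 + 4·3 + 4)/6 = 18/6 = 3
te_D = (12 + 4·14 + 22)/6 = 90/6 = 15
te_E = (9 + 4·10 + 11)/6 = 60/6 = 10
te_F = (2 + 4·3 + 10)/6 = 24/6 = 4
te_G = (4 + 4·10 + 22)/6 = 66/6 = 11
te_H = (3 + 4·8 + 13)/6 = 48/6 = 8
te_I = (1 + 4·4 + 19)/6 = 36/6 = 6

Forward pass:
ES_A = 0; EF_A = 10
ES_B = 0; EF_B = 12
ES_C = 0; EF_C = 3
ES_D = 10; EF_D = 10+15 = 25
ES_E = max(EF_A=10, EF_C=3) = 10; EF_E = 10+10 = 20
ES_F = max(EF_A=10, EF_B=12) = 12; EF_F = 12+4 = 16
ES_G = max(EF_B=12, EF_D=25) = 25; EF_G = 25+11 = 36
ES_H = 3; EF_H = 3+8 = 11
ES_I = max(EF_E=20, EF_F=16, EF_G=36, EF_H=11) = 36; EF_I = 36+6 = 42
Expected project duration μ = 42 days. Critical path: A → D → G → I.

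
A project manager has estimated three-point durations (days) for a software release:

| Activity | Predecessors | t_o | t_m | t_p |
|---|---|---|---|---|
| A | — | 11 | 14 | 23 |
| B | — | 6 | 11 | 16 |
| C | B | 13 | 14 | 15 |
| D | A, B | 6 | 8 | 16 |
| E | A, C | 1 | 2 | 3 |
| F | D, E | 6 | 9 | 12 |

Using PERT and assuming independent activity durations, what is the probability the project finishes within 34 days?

0.159

te_A = (11 + 4·14 + 23)/6 = 90/6 = 15; σ²_A = ((23−11)/6)² = 4.000
te_B = (6 + 4·11 + 16)/6 = 66/6 = 11; σ²_B = ((16−6)/6)² = 2.778
te_C = (13 + 4·14 + 15)/6 = 84/6 = 14; σ²_C = ((15−13)/6)² = 0.111
te_D = (6 + 4·8 + 16)/6 = 54/6 = 9; σ²_D = ((16−6)/6)² = 2.778
te_E = (1 + 4·2 + 3)/6 = 12/6 = 2; σ²_E = ((3−1)/6)² = 0.111
te_F = (6 + 4·9 + 12)/6 = 54/6 = 9; σ²_F = ((12−6)/6)² = 1.000

Forward pass:
ES_A = 0; EF_A = 15
ES_B = 0; EF_B = 11
ES_C = 11; EF_C = 11+14 = 25
ES_D = max(EF_A=15, EF_B=11) = 15; EF_D = 15+9 = 24
ES_E = max(EF_A=15, EF_C=25) = 25; EF_E = 25+2 = 27
ES_F = max(EF_D=24, EF_E=27) = 27; EF_F = 27+9 = 36
Expected project duration μ = 36 days. Critical path: B → C → E → F.

Variance along critical path = 2.778 + 0.111 + 0.111 + 1.000 = 4.000; σ = √4.000 = 2.000 days.
Z = (34 − 36) / 2.000 = -1.000
P(T ≤ 34) = Φ(-1.000) ≈ 0.159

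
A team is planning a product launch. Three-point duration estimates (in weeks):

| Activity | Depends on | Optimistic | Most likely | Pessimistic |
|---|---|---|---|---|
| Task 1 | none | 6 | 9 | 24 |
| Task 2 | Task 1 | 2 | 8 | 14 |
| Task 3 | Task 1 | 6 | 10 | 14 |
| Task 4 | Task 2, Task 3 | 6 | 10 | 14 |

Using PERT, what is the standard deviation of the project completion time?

3.54 weeks

te_Task 1 = (6 + 4·9 + 24)/6 = 66/6 = 11; σ²_Task 1 = ((24−6)/6)² = 9.000
te_Task 2 = (2 + 4·8 + 14)/6 = 48/6 = 8; σ²_Task 2 = ((14−2)/6)² = 4.000
te_Task 3 = (6 + 4·10 + 14)/6 = 60/6 = 10; σ²_Task 3 = ((14−6)/6)² = 1.778
te_Task 4 = (6 + 4·10 + 14)/6 = 60/6 = 10; σ²_Task 4 = ((14−6)/6)² = 1.778

Forward pass:
ES_Task 1 = 0; EF_Task 1 = 11
ES_Task 2 = 11; EF_Task 2 = 11+8 = 19
ES_Task 3 = 11; EF_Task 3 = 11+10 = 21
ES_Task 4 = max(EF_Task 2=19, EF_Task 3=21) = 21; EF_Task 4 = 21+10 = 31
Expected project duration μ = 31 weeks. Critical path: Task 1 → Task 3 → Task 4.

Variance along critical path = 9.000 + 1.778 + 1.778 = 12.556
σ = √12.556 = 3.543 weeks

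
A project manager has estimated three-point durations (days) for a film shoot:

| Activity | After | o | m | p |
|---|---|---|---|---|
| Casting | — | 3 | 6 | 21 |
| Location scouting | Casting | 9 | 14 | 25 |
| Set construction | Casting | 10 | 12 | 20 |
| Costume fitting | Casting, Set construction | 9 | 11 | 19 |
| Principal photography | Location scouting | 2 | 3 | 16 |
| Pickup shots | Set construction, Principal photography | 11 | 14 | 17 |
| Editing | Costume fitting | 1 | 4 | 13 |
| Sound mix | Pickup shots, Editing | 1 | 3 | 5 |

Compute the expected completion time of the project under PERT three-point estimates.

te_Casting = (3 + 4·6 + 21)/6 = 48/6 = 8
te_Location scouting = (9 + 4·14 + 25)/6 = 90/6 = 15
te_Set construction = (10 + 4·12 + 20)/6 = 78/6 = 13
te_Costume fitting = (9 + 4·11 + 19)/6 = 72/6 = 12
te_Principal photography = (2 + 4·3 + 16)/6 = 30/6 = 5
te_Pickup shots = (11 + 4·14 + 17)/6 = 84/6 = 14
te_Editing = (1 + 4·4 + 13)/6 = 30/6 = 5
te_Sound mix = (1 + 4·3 + 5)/6 = 18/6 = 3

Forward pass:
ES_Casting = 0; EF_Casting = 8
ES_Location scouting = 8; EF_Location scouting = 8+15 = 23
ES_Set construction = 8; EF_Set construction = 8+13 = 21
ES_Costume fitting = max(EF_Casting=8, EF_Set construction=21) = 21; EF_Costume fitting = 21+12 = 33
ES_Principal photography = 23; EF_Principal photography = 23+5 = 28
ES_Pickup shots = max(EF_Set construction=21, EF_Principal photography=28) = 28; EF_Pickup shots = 28+14 = 42
ES_Editing = 33; EF_Editing = 33+5 = 38
ES_Sound mix = max(EF_Pickup shots=42, EF_Editing=38) = 42; EF_Sound mix = 42+3 = 45
Expected project duration μ = 45 days. Critical path: Casting → Location scouting → Principal photography → Pickup shots → Sound mix.

45 days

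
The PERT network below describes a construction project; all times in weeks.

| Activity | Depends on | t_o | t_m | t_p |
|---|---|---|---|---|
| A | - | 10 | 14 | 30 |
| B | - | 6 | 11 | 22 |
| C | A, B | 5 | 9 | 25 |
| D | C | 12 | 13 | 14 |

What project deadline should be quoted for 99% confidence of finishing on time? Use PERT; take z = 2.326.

te_A = (10 + 4·14 + 30)/6 = 96/6 = 16; σ²_A = ((30−10)/6)² = 11.111
te_B = (6 + 4·11 + 22)/6 = 72/6 = 12; σ²_B = ((22−6)/6)² = 7.111
te_C = (5 + 4·9 + 25)/6 = 66/6 = 11; σ²_C = ((25−5)/6)² = 11.111
te_D = (12 + 4·13 + 14)/6 = 78/6 = 13; σ²_D = ((14−12)/6)² = 0.111

Forward pass:
ES_A = 0; EF_A = 16
ES_B = 0; EF_B = 12
ES_C = max(EF_A=16, EF_B=12) = 16; EF_C = 16+11 = 27
ES_D = 27; EF_D = 27+13 = 40
Expected project duration μ = 40 weeks. Critical path: A → C → D.

Variance along critical path = 11.111 + 11.111 + 0.111 = 22.333; σ = 4.726 weeks.
D = μ + z·σ = 40 + 2.326·4.726 = 51.0 weeks

51.0 weeks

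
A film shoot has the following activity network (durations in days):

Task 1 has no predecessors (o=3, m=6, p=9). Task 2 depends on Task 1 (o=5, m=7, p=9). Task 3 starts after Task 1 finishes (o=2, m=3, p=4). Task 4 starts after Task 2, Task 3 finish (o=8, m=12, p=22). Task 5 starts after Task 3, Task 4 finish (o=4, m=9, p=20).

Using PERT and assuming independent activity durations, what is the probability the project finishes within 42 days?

0.946

te_Task 1 = (3 + 4·6 + 9)/6 = 36/6 = 6; σ²_Task 1 = ((9−3)/6)² = 1.000
te_Task 2 = (5 + 4·7 + 9)/6 = 42/6 = 7; σ²_Task 2 = ((9−5)/6)² = 0.444
te_Task 3 = (2 + 4·3 + 4)/6 = 18/6 = 3; σ²_Task 3 = ((4−2)/6)² = 0.111
te_Task 4 = (8 + 4·12 + 22)/6 = 78/6 = 13; σ²_Task 4 = ((22−8)/6)² = 5.444
te_Task 5 = (4 + 4·9 + 20)/6 = 60/6 = 10; σ²_Task 5 = ((20−4)/6)² = 7.111

Forward pass:
ES_Task 1 = 0; EF_Task 1 = 6
ES_Task 2 = 6; EF_Task 2 = 6+7 = 13
ES_Task 3 = 6; EF_Task 3 = 6+3 = 9
ES_Task 4 = max(EF_Task 2=13, EF_Task 3=9) = 13; EF_Task 4 = 13+13 = 26
ES_Task 5 = max(EF_Task 3=9, EF_Task 4=26) = 26; EF_Task 5 = 26+10 = 36
Expected project duration μ = 36 days. Critical path: Task 1 → Task 2 → Task 4 → Task 5.

Variance along critical path = 1.000 + 0.444 + 5.444 + 7.111 = 14.000; σ = √14.000 = 3.742 days.
Z = (42 − 36) / 3.742 = 1.604
P(T ≤ 42) = Φ(1.604) ≈ 0.946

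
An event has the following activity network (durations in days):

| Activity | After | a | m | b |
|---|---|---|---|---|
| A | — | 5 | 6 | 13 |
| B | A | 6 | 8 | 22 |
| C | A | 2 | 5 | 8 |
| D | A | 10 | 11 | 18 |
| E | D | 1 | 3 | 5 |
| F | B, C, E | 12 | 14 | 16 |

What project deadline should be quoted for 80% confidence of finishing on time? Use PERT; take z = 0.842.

te_A = (5 + 4·6 + 13)/6 = 42/6 = 7; σ²_A = ((13−5)/6)² = 1.778
te_B = (6 + 4·8 + 22)/6 = 60/6 = 10; σ²_B = ((22−6)/6)² = 7.111
te_C = (2 + 4·5 + 8)/6 = 30/6 = 5; σ²_C = ((8−2)/6)² = 1.000
te_D = (10 + 4·11 + 18)/6 = 72/6 = 12; σ²_D = ((18−10)/6)² = 1.778
te_E = (1 + 4·3 + 5)/6 = 18/6 = 3; σ²_E = ((5−1)/6)² = 0.444
te_F = (12 + 4·14 + 16)/6 = 84/6 = 14; σ²_F = ((16−12)/6)² = 0.444

Forward pass:
ES_A = 0; EF_A = 7
ES_B = 7; EF_B = 7+10 = 17
ES_C = 7; EF_C = 7+5 = 12
ES_D = 7; EF_D = 7+12 = 19
ES_E = 19; EF_E = 19+3 = 22
ES_F = max(EF_B=17, EF_C=12, EF_E=22) = 22; EF_F = 22+14 = 36
Expected project duration μ = 36 days. Critical path: A → D → E → F.

Variance along critical path = 1.778 + 1.778 + 0.444 + 0.444 = 4.444; σ = 2.108 days.
D = μ + z·σ = 36 + 0.842·2.108 = 37.8 days

37.8 days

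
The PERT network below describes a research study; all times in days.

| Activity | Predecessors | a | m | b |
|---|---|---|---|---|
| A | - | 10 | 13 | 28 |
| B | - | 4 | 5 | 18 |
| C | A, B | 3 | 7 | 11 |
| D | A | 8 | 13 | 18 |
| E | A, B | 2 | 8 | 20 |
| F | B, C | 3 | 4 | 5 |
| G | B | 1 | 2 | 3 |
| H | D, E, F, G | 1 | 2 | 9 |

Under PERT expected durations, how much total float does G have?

te_A = (10 + 4·13 + 28)/6 = 90/6 = 15
te_B = (4 + 4·5 + 18)/6 = 42/6 = 7
te_C = (3 + 4·7 + 11)/6 = 42/6 = 7
te_D = (8 + 4·13 + 18)/6 = 78/6 = 13
te_E = (2 + 4·8 + 20)/6 = 54/6 = 9
te_F = (3 + 4·4 + 5)/6 = 24/6 = 4
te_G = (1 + 4·2 + 3)/6 = 12/6 = 2
te_H = (1 + 4·2 + 9)/6 = 18/6 = 3

Forward pass:
ES_A = 0; EF_A = 15
ES_B = 0; EF_B = 7
ES_C = max(EF_A=15, EF_B=7) = 15; EF_C = 15+7 = 22
ES_D = 15; EF_D = 15+13 = 28
ES_E = max(EF_A=15, EF_B=7) = 15; EF_E = 15+9 = 24
ES_F = max(EF_B=7, EF_C=22) = 22; EF_F = 22+4 = 26
ES_G = 7; EF_G = 7+2 = 9
ES_H = max(EF_D=28, EF_E=24, EF_F=26, EF_G=9) = 28; EF_H = 28+3 = 31
Expected project duration μ = 31 days. Critical path: A → D → H.

Backward pass:
LF_H = 31; LS_H = 31−3 = 28
LF_G = LS_H = 28; LS_G = 28−2 = 26
LF_F = LS_H = 28; LS_F = 28−4 = 24
LF_E = LS_H = 28; LS_E = 28−9 = 19
LF_D = LS_H = 28; LS_D = 28−13 = 15
LF_C = LS_F = 24; LS_C = 24−7 = 17
LF_B = min(LS_C=17, LS_E=19, LS_F=24, LS_G=26) = 17; LS_B = 17−7 = 10
LF_A = min(LS_C=17, LS_D=15, LS_E=19) = 15; LS_A = 15−15 = 0
Slack_G = LS_G − ES_G = 26 − 7 = 19

19 days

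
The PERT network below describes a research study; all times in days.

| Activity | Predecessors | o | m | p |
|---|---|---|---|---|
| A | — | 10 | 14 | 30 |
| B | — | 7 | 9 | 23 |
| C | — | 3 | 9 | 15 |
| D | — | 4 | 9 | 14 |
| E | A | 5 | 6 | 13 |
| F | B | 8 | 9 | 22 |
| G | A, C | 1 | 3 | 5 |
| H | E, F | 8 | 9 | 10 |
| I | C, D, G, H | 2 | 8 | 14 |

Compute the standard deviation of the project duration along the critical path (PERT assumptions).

4.12 days

te_A = (10 + 4·14 + 30)/6 = 96/6 = 16; σ²_A = ((30−10)/6)² = 11.111
te_B = (7 + 4·9 + 23)/6 = 66/6 = 11; σ²_B = ((23−7)/6)² = 7.111
te_C = (3 + 4·9 + 15)/6 = 54/6 = 9; σ²_C = ((15−3)/6)² = 4.000
te_D = (4 + 4·9 + 14)/6 = 54/6 = 9; σ²_D = ((14−4)/6)² = 2.778
te_E = (5 + 4·6 + 13)/6 = 42/6 = 7; σ²_E = ((13−5)/6)² = 1.778
te_F = (8 + 4·9 + 22)/6 = 66/6 = 11; σ²_F = ((22−8)/6)² = 5.444
te_G = (1 + 4·3 + 5)/6 = 18/6 = 3; σ²_G = ((5−1)/6)² = 0.444
te_H = (8 + 4·9 + 10)/6 = 54/6 = 9; σ²_H = ((10−8)/6)² = 0.111
te_I = (2 + 4·8 + 14)/6 = 48/6 = 8; σ²_I = ((14−2)/6)² = 4.000

Forward pass:
ES_A = 0; EF_A = 16
ES_B = 0; EF_B = 11
ES_C = 0; EF_C = 9
ES_D = 0; EF_D = 9
ES_E = 16; EF_E = 16+7 = 23
ES_F = 11; EF_F = 11+11 = 22
ES_G = max(EF_A=16, EF_C=9) = 16; EF_G = 16+3 = 19
ES_H = max(EF_E=23, EF_F=22) = 23; EF_H = 23+9 = 32
ES_I = max(EF_C=9, EF_D=9, EF_G=19, EF_H=32) = 32; EF_I = 32+8 = 40
Expected project duration μ = 40 days. Critical path: A → E → H → I.

Variance along critical path = 11.111 + 1.778 + 0.111 + 4.000 = 17.000
σ = √17.000 = 4.123 days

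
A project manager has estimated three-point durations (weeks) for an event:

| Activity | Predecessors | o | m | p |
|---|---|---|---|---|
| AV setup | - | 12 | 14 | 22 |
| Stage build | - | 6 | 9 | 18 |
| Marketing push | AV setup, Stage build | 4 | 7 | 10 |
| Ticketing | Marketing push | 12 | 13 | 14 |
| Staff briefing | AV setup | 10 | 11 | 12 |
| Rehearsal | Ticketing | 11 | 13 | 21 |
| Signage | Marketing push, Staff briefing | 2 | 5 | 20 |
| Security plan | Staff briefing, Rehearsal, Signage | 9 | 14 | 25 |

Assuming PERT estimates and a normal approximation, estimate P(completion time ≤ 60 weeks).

0.141

te_AV setup = (12 + 4·14 + 22)/6 = 90/6 = 15; σ²_AV setup = ((22−12)/6)² = 2.778
te_Stage build = (6 + 4·9 + 18)/6 = 60/6 = 10; σ²_Stage build = ((18−6)/6)² = 4.000
te_Marketing push = (4 + 4·7 + 10)/6 = 42/6 = 7; σ²_Marketing push = ((10−4)/6)² = 1.000
te_Ticketing = (12 + 4·13 + 14)/6 = 78/6 = 13; σ²_Ticketing = ((14−12)/6)² = 0.111
te_Staff briefing = (10 + 4·11 + 12)/6 = 66/6 = 11; σ²_Staff briefing = ((12−10)/6)² = 0.111
te_Rehearsal = (11 + 4·13 + 21)/6 = 84/6 = 14; σ²_Rehearsal = ((21−11)/6)² = 2.778
te_Signage = (2 + 4·5 + 20)/6 = 42/6 = 7; σ²_Signage = ((20−2)/6)² = 9.000
te_Security plan = (9 + 4·14 + 25)/6 = 90/6 = 15; σ²_Security plan = ((25−9)/6)² = 7.111

Forward pass:
ES_AV setup = 0; EF_AV setup = 15
ES_Stage build = 0; EF_Stage build = 10
ES_Marketing push = max(EF_AV setup=15, EF_Stage build=10) = 15; EF_Marketing push = 15+7 = 22
ES_Ticketing = 22; EF_Ticketing = 22+13 = 35
ES_Staff briefing = 15; EF_Staff briefing = 15+11 = 26
ES_Rehearsal = 35; EF_Rehearsal = 35+14 = 49
ES_Signage = max(EF_Marketing push=22, EF_Staff briefing=26) = 26; EF_Signage = 26+7 = 33
ES_Security plan = max(EF_Staff briefing=26, EF_Rehearsal=49, EF_Signage=33) = 49; EF_Security plan = 49+15 = 64
Expected project duration μ = 64 weeks. Critical path: AV setup → Marketing push → Ticketing → Rehearsal → Security plan.

Variance along critical path = 2.778 + 1.000 + 0.111 + 2.778 + 7.111 = 13.778; σ = √13.778 = 3.712 weeks.
Z = (60 − 64) / 3.712 = -1.078
P(T ≤ 60) = Φ(-1.078) ≈ 0.141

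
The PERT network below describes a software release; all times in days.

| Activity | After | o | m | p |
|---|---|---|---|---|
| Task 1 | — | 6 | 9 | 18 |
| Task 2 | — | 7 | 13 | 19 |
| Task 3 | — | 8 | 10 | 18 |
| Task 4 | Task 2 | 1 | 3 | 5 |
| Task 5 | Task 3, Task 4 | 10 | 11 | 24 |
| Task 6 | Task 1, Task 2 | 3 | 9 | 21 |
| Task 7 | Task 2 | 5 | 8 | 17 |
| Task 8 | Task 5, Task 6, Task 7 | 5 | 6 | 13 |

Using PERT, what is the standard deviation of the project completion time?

3.42 days

te_Task 1 = (6 + 4·9 + 18)/6 = 60/6 = 10; σ²_Task 1 = ((18−6)/6)² = 4.000
te_Task 2 = (7 + 4·13 + 19)/6 = 78/6 = 13; σ²_Task 2 = ((19−7)/6)² = 4.000
te_Task 3 = (8 + 4·10 + 18)/6 = 66/6 = 11; σ²_Task 3 = ((18−8)/6)² = 2.778
te_Task 4 = (1 + 4·3 + 5)/6 = 18/6 = 3; σ²_Task 4 = ((5−1)/6)² = 0.444
te_Task 5 = (10 + 4·11 + 24)/6 = 78/6 = 13; σ²_Task 5 = ((24−10)/6)² = 5.444
te_Task 6 = (3 + 4·9 + 21)/6 = 60/6 = 10; σ²_Task 6 = ((21−3)/6)² = 9.000
te_Task 7 = (5 + 4·8 + 17)/6 = 54/6 = 9; σ²_Task 7 = ((17−5)/6)² = 4.000
te_Task 8 = (5 + 4·6 + 13)/6 = 42/6 = 7; σ²_Task 8 = ((13−5)/6)² = 1.778

Forward pass:
ES_Task 1 = 0; EF_Task 1 = 10
ES_Task 2 = 0; EF_Task 2 = 13
ES_Task 3 = 0; EF_Task 3 = 11
ES_Task 4 = 13; EF_Task 4 = 13+3 = 16
ES_Task 5 = max(EF_Task 3=11, EF_Task 4=16) = 16; EF_Task 5 = 16+13 = 29
ES_Task 6 = max(EF_Task 1=10, EF_Task 2=13) = 13; EF_Task 6 = 13+10 = 23
ES_Task 7 = 13; EF_Task 7 = 13+9 = 22
ES_Task 8 = max(EF_Task 5=29, EF_Task 6=23, EF_Task 7=22) = 29; EF_Task 8 = 29+7 = 36
Expected project duration μ = 36 days. Critical path: Task 2 → Task 4 → Task 5 → Task 8.

Variance along critical path = 4.000 + 0.444 + 5.444 + 1.778 = 11.667
σ = √11.667 = 3.416 days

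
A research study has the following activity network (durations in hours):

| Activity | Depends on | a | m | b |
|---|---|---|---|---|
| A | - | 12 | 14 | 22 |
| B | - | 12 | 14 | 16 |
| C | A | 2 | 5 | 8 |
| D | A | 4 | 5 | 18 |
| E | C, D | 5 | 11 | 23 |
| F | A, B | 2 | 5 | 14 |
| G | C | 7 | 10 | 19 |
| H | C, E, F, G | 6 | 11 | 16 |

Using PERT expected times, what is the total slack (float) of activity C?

te_A = (12 + 4·14 + 22)/6 = 90/6 = 15
te_B = (12 + 4·14 + 16)/6 = 84/6 = 14
te_C = (2 + 4·5 + 8)/6 = 30/6 = 5
te_D = (4 + 4·5 + 18)/6 = 42/6 = 7
te_E = (5 + 4·11 + 23)/6 = 72/6 = 12
te_F = (2 + 4·5 + 14)/6 = 36/6 = 6
te_G = (7 + 4·10 + 19)/6 = 66/6 = 11
te_H = (6 + 4·11 + 16)/6 = 66/6 = 11

Forward pass:
ES_A = 0; EF_A = 15
ES_B = 0; EF_B = 14
ES_C = 15; EF_C = 15+5 = 20
ES_D = 15; EF_D = 15+7 = 22
ES_E = max(EF_C=20, EF_D=22) = 22; EF_E = 22+12 = 34
ES_F = max(EF_A=15, EF_B=14) = 15; EF_F = 15+6 = 21
ES_G = 20; EF_G = 20+11 = 31
ES_H = max(EF_C=20, EF_E=34, EF_F=21, EF_G=31) = 34; EF_H = 34+11 = 45
Expected project duration μ = 45 hours. Critical path: A → D → E → H.

Backward pass:
LF_H = 45; LS_H = 45−11 = 34
LF_G = LS_H = 34; LS_G = 34−11 = 23
LF_F = LS_H = 34; LS_F = 34−6 = 28
LF_E = LS_H = 34; LS_E = 34−12 = 22
LF_D = LS_E = 22; LS_D = 22−7 = 15
LF_C = min(LS_E=22, LS_G=23, LS_H=34) = 22; LS_C = 22−5 = 17
LF_B = LS_F = 28; LS_B = 28−14 = 14
LF_A = min(LS_C=17, LS_D=15, LS_F=28) = 15; LS_A = 15−15 = 0
Slack_C = LS_C − ES_C = 17 − 15 = 2

2 hours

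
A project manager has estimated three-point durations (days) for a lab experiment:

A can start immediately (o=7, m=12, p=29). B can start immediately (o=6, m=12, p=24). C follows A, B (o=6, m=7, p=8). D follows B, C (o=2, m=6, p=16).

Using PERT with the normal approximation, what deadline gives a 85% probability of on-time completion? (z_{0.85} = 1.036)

32.5 days

te_A = (7 + 4·12 + 29)/6 = 84/6 = 14; σ²_A = ((29−7)/6)² = 13.444
te_B = (6 + 4·12 + 24)/6 = 78/6 = 13; σ²_B = ((24−6)/6)² = 9.000
te_C = (6 + 4·7 + 8)/6 = 42/6 = 7; σ²_C = ((8−6)/6)² = 0.111
te_D = (2 + 4·6 + 16)/6 = 42/6 = 7; σ²_D = ((16−2)/6)² = 5.444

Forward pass:
ES_A = 0; EF_A = 14
ES_B = 0; EF_B = 13
ES_C = max(EF_A=14, EF_B=13) = 14; EF_C = 14+7 = 21
ES_D = max(EF_B=13, EF_C=21) = 21; EF_D = 21+7 = 28
Expected project duration μ = 28 days. Critical path: A → C → D.

Variance along critical path = 13.444 + 0.111 + 5.444 = 19.000; σ = 4.359 days.
D = μ + z·σ = 28 + 1.036·4.359 = 32.5 days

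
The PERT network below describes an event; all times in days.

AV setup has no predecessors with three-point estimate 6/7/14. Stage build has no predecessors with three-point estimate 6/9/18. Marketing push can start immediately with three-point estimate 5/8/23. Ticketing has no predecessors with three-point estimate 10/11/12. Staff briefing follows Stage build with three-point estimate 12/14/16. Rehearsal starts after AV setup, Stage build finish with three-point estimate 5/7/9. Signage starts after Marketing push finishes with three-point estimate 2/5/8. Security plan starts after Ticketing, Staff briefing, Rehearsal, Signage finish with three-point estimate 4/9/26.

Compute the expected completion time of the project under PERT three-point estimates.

te_AV setup = (6 + 4·7 + 14)/6 = 48/6 = 8
te_Stage build = (6 + 4·9 + 18)/6 = 60/6 = 10
te_Marketing push = (5 + 4·8 + 23)/6 = 60/6 = 10
te_Ticketing = (10 + 4·11 + 12)/6 = 66/6 = 11
te_Staff briefing = (12 + 4·14 + 16)/6 = 84/6 = 14
te_Rehearsal = (5 + 4·7 + 9)/6 = 42/6 = 7
te_Signage = (2 + 4·5 + 8)/6 = 30/6 = 5
te_Security plan = (4 + 4·9 + 26)/6 = 66/6 = 11

Forward pass:
ES_AV setup = 0; EF_AV setup = 8
ES_Stage build = 0; EF_Stage build = 10
ES_Marketing push = 0; EF_Marketing push = 10
ES_Ticketing = 0; EF_Ticketing = 11
ES_Staff briefing = 10; EF_Staff briefing = 10+14 = 24
ES_Rehearsal = max(EF_AV setup=8, EF_Stage build=10) = 10; EF_Rehearsal = 10+7 = 17
ES_Signage = 10; EF_Signage = 10+5 = 15
ES_Security plan = max(EF_Ticketing=11, EF_Staff briefing=24, EF_Rehearsal=17, EF_Signage=15) = 24; EF_Security plan = 24+11 = 35
Expected project duration μ = 35 days. Critical path: Stage build → Staff briefing → Security plan.

35 days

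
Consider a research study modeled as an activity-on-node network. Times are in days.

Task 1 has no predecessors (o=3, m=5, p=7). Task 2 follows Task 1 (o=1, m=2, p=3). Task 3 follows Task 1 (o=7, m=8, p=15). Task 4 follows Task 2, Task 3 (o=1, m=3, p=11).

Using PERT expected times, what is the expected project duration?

te_Task 1 = (3 + 4·5 + 7)/6 = 30/6 = 5
te_Task 2 = (1 + 4·2 + 3)/6 = 12/6 = 2
te_Task 3 = (7 + 4·8 + 15)/6 = 54/6 = 9
te_Task 4 = (1 + 4·3 + 11)/6 = 24/6 = 4

Forward pass:
ES_Task 1 = 0; EF_Task 1 = 5
ES_Task 2 = 5; EF_Task 2 = 5+2 = 7
ES_Task 3 = 5; EF_Task 3 = 5+9 = 14
ES_Task 4 = max(EF_Task 2=7, EF_Task 3=14) = 14; EF_Task 4 = 14+4 = 18
Expected project duration μ = 18 days. Critical path: Task 1 → Task 3 → Task 4.

18 days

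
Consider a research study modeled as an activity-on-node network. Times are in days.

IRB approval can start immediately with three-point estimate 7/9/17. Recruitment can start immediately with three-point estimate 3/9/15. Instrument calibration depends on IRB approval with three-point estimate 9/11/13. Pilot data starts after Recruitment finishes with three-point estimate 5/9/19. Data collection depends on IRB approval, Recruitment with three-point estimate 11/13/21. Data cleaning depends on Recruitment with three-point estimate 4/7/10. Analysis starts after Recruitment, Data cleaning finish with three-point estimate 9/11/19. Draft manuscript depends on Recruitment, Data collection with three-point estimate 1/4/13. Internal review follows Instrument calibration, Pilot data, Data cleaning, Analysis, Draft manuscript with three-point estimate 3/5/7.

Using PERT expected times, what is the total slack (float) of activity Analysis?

1 days

te_IRB approval = (7 + 4·9 + 17)/6 = 60/6 = 10
te_Recruitment = (3 + 4·9 + 15)/6 = 54/6 = 9
te_Instrument calibration = (9 + 4·11 + 13)/6 = 66/6 = 11
te_Pilot data = (5 + 4·9 + 19)/6 = 60/6 = 10
te_Data collection = (11 + 4·13 + 21)/6 = 84/6 = 14
te_Data cleaning = (4 + 4·7 + 10)/6 = 42/6 = 7
te_Analysis = (9 + 4·11 + 19)/6 = 72/6 = 12
te_Draft manuscript = (1 + 4·4 + 13)/6 = 30/6 = 5
te_Internal review = (3 + 4·5 + 7)/6 = 30/6 = 5

Forward pass:
ES_IRB approval = 0; EF_IRB approval = 10
ES_Recruitment = 0; EF_Recruitment = 9
ES_Instrument calibration = 10; EF_Instrument calibration = 10+11 = 21
ES_Pilot data = 9; EF_Pilot data = 9+10 = 19
ES_Data collection = max(EF_IRB approval=10, EF_Recruitment=9) = 10; EF_Data collection = 10+14 = 24
ES_Data cleaning = 9; EF_Data cleaning = 9+7 = 16
ES_Analysis = max(EF_Recruitment=9, EF_Data cleaning=16) = 16; EF_Analysis = 16+12 = 28
ES_Draft manuscript = max(EF_Recruitment=9, EF_Data collection=24) = 24; EF_Draft manuscript = 24+5 = 29
ES_Internal review = max(EF_Instrument calibration=21, EF_Pilot data=19, EF_Data cleaning=16, EF_Analysis=28, EF_Draft manuscript=29) = 29; EF_Internal review = 29+5 = 34
Expected project duration μ = 34 days. Critical path: IRB approval → Data collection → Draft manuscript → Internal review.

Backward pass:
LF_Internal review = 34; LS_Internal review = 34−5 = 29
LF_Draft manuscript = LS_Internal review = 29; LS_Draft manuscript = 29−5 = 24
LF_Analysis = LS_Internal review = 29; LS_Analysis = 29−12 = 17
LF_Data cleaning = min(LS_Analysis=17, LS_Internal review=29) = 17; LS_Data cleaning = 17−7 = 10
LF_Data collection = LS_Draft manuscript = 24; LS_Data collection = 24−14 = 10
LF_Pilot data = LS_Internal review = 29; LS_Pilot data = 29−10 = 19
LF_Instrument calibration = LS_Internal review = 29; LS_Instrument calibration = 29−11 = 18
LF_Recruitment = min(LS_Pilot data=19, LS_Data collection=10, LS_Data cleaning=10, LS_Analysis=17, LS_Draft manuscript=24) = 10; LS_Recruitment = 10−9 = 1
LF_IRB approval = min(LS_Instrument calibration=18, LS_Data collection=10) = 10; LS_IRB approval = 10−10 = 0
Slack_Analysis = LS_Analysis − ES_Analysis = 17 − 16 = 1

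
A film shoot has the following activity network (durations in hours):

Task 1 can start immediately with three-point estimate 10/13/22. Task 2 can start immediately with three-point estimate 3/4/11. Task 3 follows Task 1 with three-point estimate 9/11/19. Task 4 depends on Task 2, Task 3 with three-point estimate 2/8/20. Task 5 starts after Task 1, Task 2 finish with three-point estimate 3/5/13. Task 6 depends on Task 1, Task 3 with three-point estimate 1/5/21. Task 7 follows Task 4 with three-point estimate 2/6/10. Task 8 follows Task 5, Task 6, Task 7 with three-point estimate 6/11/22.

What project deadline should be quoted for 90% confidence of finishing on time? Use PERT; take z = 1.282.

59.4 hours

te_Task 1 = (10 + 4·13 + 22)/6 = 84/6 = 14; σ²_Task 1 = ((22−10)/6)² = 4.000
te_Task 2 = (3 + 4·4 + 11)/6 = 30/6 = 5; σ²_Task 2 = ((11−3)/6)² = 1.778
te_Task 3 = (9 + 4·11 + 19)/6 = 72/6 = 12; σ²_Task 3 = ((19−9)/6)² = 2.778
te_Task 4 = (2 + 4·8 + 20)/6 = 54/6 = 9; σ²_Task 4 = ((20−2)/6)² = 9.000
te_Task 5 = (3 + 4·5 + 13)/6 = 36/6 = 6; σ²_Task 5 = ((13−3)/6)² = 2.778
te_Task 6 = (1 + 4·5 + 21)/6 = 42/6 = 7; σ²_Task 6 = ((21−1)/6)² = 11.111
te_Task 7 = (2 + 4·6 + 10)/6 = 36/6 = 6; σ²_Task 7 = ((10−2)/6)² = 1.778
te_Task 8 = (6 + 4·11 + 22)/6 = 72/6 = 12; σ²_Task 8 = ((22−6)/6)² = 7.111

Forward pass:
ES_Task 1 = 0; EF_Task 1 = 14
ES_Task 2 = 0; EF_Task 2 = 5
ES_Task 3 = 14; EF_Task 3 = 14+12 = 26
ES_Task 4 = max(EF_Task 2=5, EF_Task 3=26) = 26; EF_Task 4 = 26+9 = 35
ES_Task 5 = max(EF_Task 1=14, EF_Task 2=5) = 14; EF_Task 5 = 14+6 = 20
ES_Task 6 = max(EF_Task 1=14, EF_Task 3=26) = 26; EF_Task 6 = 26+7 = 33
ES_Task 7 = 35; EF_Task 7 = 35+6 = 41
ES_Task 8 = max(EF_Task 5=20, EF_Task 6=33, EF_Task 7=41) = 41; EF_Task 8 = 41+12 = 53
Expected project duration μ = 53 hours. Critical path: Task 1 → Task 3 → Task 4 → Task 7 → Task 8.

Variance along critical path = 4.000 + 2.778 + 9.000 + 1.778 + 7.111 = 24.667; σ = 4.967 hours.
D = μ + z·σ = 53 + 1.282·4.967 = 59.4 hours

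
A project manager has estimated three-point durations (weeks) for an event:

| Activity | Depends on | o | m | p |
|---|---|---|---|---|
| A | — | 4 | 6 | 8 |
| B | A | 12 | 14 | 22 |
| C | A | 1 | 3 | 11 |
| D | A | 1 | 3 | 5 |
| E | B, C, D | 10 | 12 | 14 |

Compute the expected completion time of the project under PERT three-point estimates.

33 weeks

te_A = (4 + 4·6 + 8)/6 = 36/6 = 6
te_B = (12 + 4·14 + 22)/6 = 90/6 = 15
te_C = (1 + 4·3 + 11)/6 = 24/6 = 4
te_D = (1 + 4·3 + 5)/6 = 18/6 = 3
te_E = (10 + 4·12 + 14)/6 = 72/6 = 12

Forward pass:
ES_A = 0; EF_A = 6
ES_B = 6; EF_B = 6+15 = 21
ES_C = 6; EF_C = 6+4 = 10
ES_D = 6; EF_D = 6+3 = 9
ES_E = max(EF_B=21, EF_C=10, EF_D=9) = 21; EF_E = 21+12 = 33
Expected project duration μ = 33 weeks. Critical path: A → B → E.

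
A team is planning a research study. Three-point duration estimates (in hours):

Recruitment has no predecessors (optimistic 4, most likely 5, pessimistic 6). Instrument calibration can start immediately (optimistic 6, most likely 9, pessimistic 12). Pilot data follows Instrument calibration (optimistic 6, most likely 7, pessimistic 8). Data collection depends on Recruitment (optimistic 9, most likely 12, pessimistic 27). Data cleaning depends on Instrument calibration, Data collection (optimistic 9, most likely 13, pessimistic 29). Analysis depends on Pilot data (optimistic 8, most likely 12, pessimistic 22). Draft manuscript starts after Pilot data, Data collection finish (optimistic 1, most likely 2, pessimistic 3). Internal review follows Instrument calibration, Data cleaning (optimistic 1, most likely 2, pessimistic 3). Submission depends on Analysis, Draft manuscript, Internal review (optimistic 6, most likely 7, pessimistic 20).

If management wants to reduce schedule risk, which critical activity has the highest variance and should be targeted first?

Data cleaning

te_Recruitment = (4 + 4·5 + 6)/6 = 30/6 = 5; σ²_Recruitment = ((6−4)/6)² = 0.111
te_Instrument calibration = (6 + 4·9 + 12)/6 = 54/6 = 9; σ²_Instrument calibration = ((12−6)/6)² = 1.000
te_Pilot data = (6 + 4·7 + 8)/6 = 42/6 = 7; σ²_Pilot data = ((8−6)/6)² = 0.111
te_Data collection = (9 + 4·12 + 27)/6 = 84/6 = 14; σ²_Data collection = ((27−9)/6)² = 9.000
te_Data cleaning = (9 + 4·13 + 29)/6 = 90/6 = 15; σ²_Data cleaning = ((29−9)/6)² = 11.111
te_Analysis = (8 + 4·12 + 22)/6 = 78/6 = 13; σ²_Analysis = ((22−8)/6)² = 5.444
te_Draft manuscript = (1 + 4·2 + 3)/6 = 12/6 = 2; σ²_Draft manuscript = ((3−1)/6)² = 0.111
te_Internal review = (1 + 4·2 + 3)/6 = 12/6 = 2; σ²_Internal review = ((3−1)/6)² = 0.111
te_Submission = (6 + 4·7 + 20)/6 = 54/6 = 9; σ²_Submission = ((20−6)/6)² = 5.444

Forward pass:
ES_Recruitment = 0; EF_Recruitment = 5
ES_Instrument calibration = 0; EF_Instrument calibration = 9
ES_Pilot data = 9; EF_Pilot data = 9+7 = 16
ES_Data collection = 5; EF_Data collection = 5+14 = 19
ES_Data cleaning = max(EF_Instrument calibration=9, EF_Data collection=19) = 19; EF_Data cleaning = 19+15 = 34
ES_Analysis = 16; EF_Analysis = 16+13 = 29
ES_Draft manuscript = max(EF_Pilot data=16, EF_Data collection=19) = 19; EF_Draft manuscript = 19+2 = 21
ES_Internal review = max(EF_Instrument calibration=9, EF_Data cleaning=34) = 34; EF_Internal review = 34+2 = 36
ES_Submission = max(EF_Analysis=29, EF_Draft manuscript=21, EF_Internal review=36) = 36; EF_Submission = 36+9 = 45
Expected project duration μ = 45 hours. Critical path: Recruitment → Data collection → Data cleaning → Internal review → Submission.

Variances on critical path: σ²_Recruitment=0.111, σ²_Data collection=9.000, σ²_Data cleaning=11.111, σ²_Internal review=0.111, σ²_Submission=5.444.
Largest is σ²_Data cleaning = 11.111.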